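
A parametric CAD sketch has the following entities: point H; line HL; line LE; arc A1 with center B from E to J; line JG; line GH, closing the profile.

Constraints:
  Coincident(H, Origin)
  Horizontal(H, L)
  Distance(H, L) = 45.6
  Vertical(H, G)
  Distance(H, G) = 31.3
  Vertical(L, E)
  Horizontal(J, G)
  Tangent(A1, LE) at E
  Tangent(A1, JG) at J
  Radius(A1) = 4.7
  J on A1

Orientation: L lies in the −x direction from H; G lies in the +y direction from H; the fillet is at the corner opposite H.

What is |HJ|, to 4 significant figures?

51.50

The virtual corner opposite H is at (-45.60, 31.30). Since A1 is tangent to LE there, BE ⟂ LE and the tangent condition forces BJ to be normal to JG, with radius 4.7, so the center B sits 4.7 in from both sides at B = (-40.90, 26.60). That places the tangent points at E = (-45.60, 26.60) on LE and J = (-40.90, 31.30) on JG. Then |HJ| = |J − H| = 51.50.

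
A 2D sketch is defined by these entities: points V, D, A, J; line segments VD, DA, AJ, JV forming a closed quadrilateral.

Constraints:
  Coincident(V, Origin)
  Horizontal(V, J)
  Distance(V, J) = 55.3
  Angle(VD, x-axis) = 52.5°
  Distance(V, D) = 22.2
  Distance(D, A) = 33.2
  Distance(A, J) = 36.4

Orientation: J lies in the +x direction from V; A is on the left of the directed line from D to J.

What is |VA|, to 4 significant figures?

54.34

V is at the origin; VJ is horizontal with |VJ| = 55.3 and J in +x, so J = (55.3, 0). VD runs at 52.5° with |VD| = 22.2, so D = (13.51, 17.61). A is determined by |DA| = 33.2 and |AJ| = 36.4 together: it lies at the intersection of circle(D, 33.2) and circle(J, 36.4). With |DJ| = 45.35, the foot of the radical line on DJ is 20.22 from D and the perpendicular offset is √(33.2² − 20.22²) = 26.33. Taking the left-of-DJ solution: A = (42.37, 34.03).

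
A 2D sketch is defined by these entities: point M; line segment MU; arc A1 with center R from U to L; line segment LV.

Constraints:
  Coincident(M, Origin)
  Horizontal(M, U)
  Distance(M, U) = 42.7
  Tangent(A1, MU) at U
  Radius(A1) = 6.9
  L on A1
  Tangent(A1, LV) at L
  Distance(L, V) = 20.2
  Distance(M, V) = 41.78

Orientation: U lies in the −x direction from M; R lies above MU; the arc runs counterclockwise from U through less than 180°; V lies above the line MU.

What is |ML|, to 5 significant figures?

36.354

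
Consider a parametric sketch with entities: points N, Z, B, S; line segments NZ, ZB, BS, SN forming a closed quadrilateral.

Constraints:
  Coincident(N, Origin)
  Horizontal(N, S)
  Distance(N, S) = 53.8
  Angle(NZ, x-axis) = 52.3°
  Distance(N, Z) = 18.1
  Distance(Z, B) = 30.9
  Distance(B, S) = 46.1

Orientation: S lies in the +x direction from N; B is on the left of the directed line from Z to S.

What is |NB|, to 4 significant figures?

49.00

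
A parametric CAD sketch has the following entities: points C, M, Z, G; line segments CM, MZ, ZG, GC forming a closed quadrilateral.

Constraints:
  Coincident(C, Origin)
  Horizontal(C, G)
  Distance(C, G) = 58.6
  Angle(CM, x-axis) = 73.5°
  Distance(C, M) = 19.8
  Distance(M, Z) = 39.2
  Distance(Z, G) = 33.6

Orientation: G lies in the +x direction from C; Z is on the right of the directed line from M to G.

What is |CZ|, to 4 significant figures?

30.82

C is at the origin; C and G share the same y with |CG| = 58.6 and G in +x, so G = (58.6, 0). CM runs at 73.5° with |CM| = 19.8, so M = (5.624, 18.98). Z is determined by |MZ| = 39.2 and |ZG| = 33.6 together: it lies at the intersection of circle(M, 39.2) and circle(G, 33.6). With |MG| = 56.28, the foot of the radical line on MG is 31.76 from M and the perpendicular offset is √(39.2² − 31.76²) = 22.98. Taking the right-of-MG solution: Z = (27.77, -13.36).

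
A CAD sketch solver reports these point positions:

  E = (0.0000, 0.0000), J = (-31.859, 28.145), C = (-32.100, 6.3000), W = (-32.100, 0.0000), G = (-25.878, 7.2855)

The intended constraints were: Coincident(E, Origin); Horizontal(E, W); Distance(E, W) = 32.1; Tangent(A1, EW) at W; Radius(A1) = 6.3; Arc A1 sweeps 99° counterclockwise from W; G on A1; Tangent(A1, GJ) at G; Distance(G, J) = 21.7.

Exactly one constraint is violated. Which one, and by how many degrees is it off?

Tangent(A1, GJ) at G — off by 7.00°.

E = (0.00, 0.00) ✓; E.y = 0.00, W.y = 0.00 ✓; |EW| = 32.10 ✓; ∠(CW, WE) = 90.00° ✓; |CW| = 6.300 ✓; bearing(C→G) − bearing(C→W) = 99.00° ✓; |CG| = 6.300 ✓; ∠(CG, GJ) = 83.00° ✗; |GJ| = 21.70 ✓.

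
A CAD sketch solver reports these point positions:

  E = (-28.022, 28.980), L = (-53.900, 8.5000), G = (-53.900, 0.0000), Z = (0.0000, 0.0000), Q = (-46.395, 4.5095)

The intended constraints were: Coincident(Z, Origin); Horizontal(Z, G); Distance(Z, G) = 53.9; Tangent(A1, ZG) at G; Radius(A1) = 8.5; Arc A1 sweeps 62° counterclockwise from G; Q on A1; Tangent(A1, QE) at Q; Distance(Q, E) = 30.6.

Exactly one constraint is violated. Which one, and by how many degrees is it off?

Tangent(A1, QE) at Q — off by 8.90°.

Z = (0.00, 0.00) ✓; Z.y = 0.00, G.y = 0.00 ✓; |ZG| = 53.90 ✓; ∠(LG, GZ) = 90.00° ✓; |LG| = 8.500 ✓; bearing(L→Q) − bearing(L→G) = 62.00° ✓; |LQ| = 8.500 ✓; ∠(LQ, QE) = 98.90° ✗; |QE| = 30.60 ✓.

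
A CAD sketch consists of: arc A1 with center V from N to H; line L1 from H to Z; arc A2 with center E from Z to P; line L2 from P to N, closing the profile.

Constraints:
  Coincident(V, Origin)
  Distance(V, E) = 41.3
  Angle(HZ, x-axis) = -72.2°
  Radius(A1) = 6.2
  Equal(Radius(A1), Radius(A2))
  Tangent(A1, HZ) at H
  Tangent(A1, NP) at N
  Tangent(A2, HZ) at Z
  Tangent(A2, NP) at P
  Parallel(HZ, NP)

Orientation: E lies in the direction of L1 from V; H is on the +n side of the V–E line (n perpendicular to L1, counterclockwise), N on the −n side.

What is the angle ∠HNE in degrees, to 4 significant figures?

81.46°

The slot axis is L1's direction at -72.2°, so u = (cos -72.2°, sin -72.2°) = (0.3057, -0.9521) and n = (−sin -72.2°, cos -72.2°) = (0.9521, 0.3057). V is at the origin and E lies 41.3 along u from V, so E = 41.3·u = (12.63, -39.32). Tangency of A1 to both parallel lines with radius 6.2 puts H and N at V ± 6.2·n: H = (5.903, 1.895), N = (-5.903, -1.895). Then cos ∠HNE = NH·NE / (|NH||NE|), giving 81.46°.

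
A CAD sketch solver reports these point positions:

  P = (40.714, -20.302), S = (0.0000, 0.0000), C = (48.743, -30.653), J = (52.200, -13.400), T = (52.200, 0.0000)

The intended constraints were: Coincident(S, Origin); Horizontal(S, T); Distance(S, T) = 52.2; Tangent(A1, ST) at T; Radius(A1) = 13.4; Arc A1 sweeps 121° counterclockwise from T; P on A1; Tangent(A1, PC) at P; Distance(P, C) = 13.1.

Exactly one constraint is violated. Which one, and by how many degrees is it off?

Tangent(A1, PC) at P — off by 6.80°.

S = (0.00, 0.00) ✓; S.y = 0.00, T.y = 0.00 ✓; |ST| = 52.20 ✓; ∠(JT, TS) = 90.00° ✓; |JT| = 13.40 ✓; bearing(J→P) − bearing(J→T) = 121.0° ✓; |JP| = 13.40 ✓; ∠(JP, PC) = 83.20° ✗; |PC| = 13.10 ✓.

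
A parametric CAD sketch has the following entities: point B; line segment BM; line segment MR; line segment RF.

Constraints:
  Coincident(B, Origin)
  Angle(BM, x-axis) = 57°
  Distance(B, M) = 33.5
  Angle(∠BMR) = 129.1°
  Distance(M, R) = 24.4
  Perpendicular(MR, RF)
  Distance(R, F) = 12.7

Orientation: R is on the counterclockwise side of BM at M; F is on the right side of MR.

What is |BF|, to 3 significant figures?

59.8

∠BMR = 129.1°, so MR runs at 57.0° + (180° − 129.1°) = 108° from the x-axis; with |MR| = 24.4, R = M + 24.4·(cos 108°, sin 108°) = (10.7, 51.3). MR is perpendicular to RF; with |RF| = 12.7 on the right of MR, F = R + 12.7·(0.952, 0.307) = (22.8, 55.2). Then |BF| = |F − B| = 59.8.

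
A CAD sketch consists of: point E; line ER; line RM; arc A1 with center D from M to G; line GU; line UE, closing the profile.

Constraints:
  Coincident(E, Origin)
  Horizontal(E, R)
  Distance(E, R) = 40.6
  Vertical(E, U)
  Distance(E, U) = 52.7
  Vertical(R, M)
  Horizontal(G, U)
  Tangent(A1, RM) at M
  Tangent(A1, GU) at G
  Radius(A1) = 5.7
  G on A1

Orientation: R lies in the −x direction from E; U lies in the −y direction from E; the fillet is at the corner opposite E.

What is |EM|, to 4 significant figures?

62.11

The virtual corner opposite E is at (-40.60, -52.70). Since A1 is tangent to RM there, DM ⟂ RM and the tangent condition forces DG to be normal to GU, with radius 5.7, so the center D sits 5.7 in from both sides at D = (-34.90, -47.00). That places the tangent points at M = (-40.60, -47.00) on RM and G = (-34.90, -52.70) on GU. Then |EM| = |M − E| = 62.11.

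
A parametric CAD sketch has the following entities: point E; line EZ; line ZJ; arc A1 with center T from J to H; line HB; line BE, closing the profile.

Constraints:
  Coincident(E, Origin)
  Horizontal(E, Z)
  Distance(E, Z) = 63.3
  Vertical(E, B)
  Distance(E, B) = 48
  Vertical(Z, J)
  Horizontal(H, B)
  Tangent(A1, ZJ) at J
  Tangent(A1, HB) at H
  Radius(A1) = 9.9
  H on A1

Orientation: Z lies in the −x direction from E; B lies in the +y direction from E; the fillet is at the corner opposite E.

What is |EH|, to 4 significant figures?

71.80

E is at the origin; E and Z share the same y with |EZ| = 63.3 and Z on the −x side, so Z = (-63.30, 0.000). E and B share the same x with |EB| = 48.0 and B on the +y side, so B = (0.000, 48.00). The virtual corner opposite E is at (-63.30, 48.00). Since A1 is tangent to ZJ there, TJ ⟂ ZJ and A1 meets HB tangentially, so TH is at right angles to HB, with radius 9.9, so the center T sits 9.9 in from both sides at T = (-53.40, 38.10). That places the tangent points at J = (-63.30, 38.10) on ZJ and H = (-53.40, 48.00) on HB. Then |EH| = |H − E| = 71.80.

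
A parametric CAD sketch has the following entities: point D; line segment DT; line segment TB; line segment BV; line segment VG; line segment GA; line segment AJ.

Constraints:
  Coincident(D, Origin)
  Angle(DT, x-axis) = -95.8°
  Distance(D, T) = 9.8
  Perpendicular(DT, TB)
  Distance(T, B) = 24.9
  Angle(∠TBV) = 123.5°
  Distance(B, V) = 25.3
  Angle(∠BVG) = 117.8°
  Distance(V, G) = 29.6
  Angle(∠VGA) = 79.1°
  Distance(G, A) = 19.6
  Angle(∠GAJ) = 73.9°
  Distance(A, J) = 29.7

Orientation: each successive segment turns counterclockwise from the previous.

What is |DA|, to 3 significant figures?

26.5

D is at the origin; DT runs at -95.8° with length 9.8, so T = (-0.990, -9.75). DT is perpendicular to TB, so TB runs at -5.80°; with |TB| = 24.9, B = (23.8, -12.3). ∠TBV = 123.5° gives BV at 50.7° from the x-axis; with |BV| = 25.3, V = (39.8, 7.31). ∠BVG = 117.8° gives VG at 113° from the x-axis; with |VG| = 29.6, G = (28.3, 34.6). ∠VGA = 79.1° gives GA at -146° from the x-axis; with |GA| = 19.6, A = (12.0, 23.7). Then |DA| = |A − D| = 26.5.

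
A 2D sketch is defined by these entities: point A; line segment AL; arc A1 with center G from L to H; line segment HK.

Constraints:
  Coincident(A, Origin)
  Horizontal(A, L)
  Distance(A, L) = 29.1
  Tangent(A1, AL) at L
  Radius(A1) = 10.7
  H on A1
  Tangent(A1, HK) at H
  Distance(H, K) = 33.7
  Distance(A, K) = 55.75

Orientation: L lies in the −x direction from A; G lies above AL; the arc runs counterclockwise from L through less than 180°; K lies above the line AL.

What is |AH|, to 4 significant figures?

24.10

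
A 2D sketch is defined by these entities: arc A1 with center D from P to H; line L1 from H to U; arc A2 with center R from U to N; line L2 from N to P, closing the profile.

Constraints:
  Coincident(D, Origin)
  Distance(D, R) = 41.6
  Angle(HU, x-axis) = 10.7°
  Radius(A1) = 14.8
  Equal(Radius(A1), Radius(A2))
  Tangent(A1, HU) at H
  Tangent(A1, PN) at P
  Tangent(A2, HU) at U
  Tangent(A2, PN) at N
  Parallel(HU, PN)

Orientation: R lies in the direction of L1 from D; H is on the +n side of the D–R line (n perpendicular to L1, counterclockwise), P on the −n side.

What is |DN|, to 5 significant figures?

44.154

The slot axis is L1's direction at 10.7°, so u = (cos 10.7°, sin 10.7°) = (0.98261, 0.18567) and n = (−sin 10.7°, cos 10.7°) = (-0.18567, 0.98261). D is at the origin and R lies 41.6 along u from D, so R = 41.6·u = (40.877, 7.7237). Tangency of A1 to both parallel lines with radius 14.8 puts H and P at D ± 14.8·n: H = (-2.7479, 14.543), P = (2.7479, -14.543). Equal radii place U and N the same way about R: U = R + 14.8·n = (38.129, 22.266), N = R − 14.8·n = (43.625, -6.8189). Then |DN| = |N − D| = 44.154.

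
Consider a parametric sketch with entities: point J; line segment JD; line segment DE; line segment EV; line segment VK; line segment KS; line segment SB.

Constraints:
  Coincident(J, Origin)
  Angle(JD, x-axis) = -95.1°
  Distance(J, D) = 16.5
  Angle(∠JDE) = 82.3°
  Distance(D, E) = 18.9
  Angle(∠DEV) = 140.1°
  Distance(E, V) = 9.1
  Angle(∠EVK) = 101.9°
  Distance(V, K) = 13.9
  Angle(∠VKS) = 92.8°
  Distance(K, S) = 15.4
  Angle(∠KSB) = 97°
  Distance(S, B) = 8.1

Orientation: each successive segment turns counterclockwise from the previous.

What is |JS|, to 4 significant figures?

5.773

∠EVK = 101.9° gives VK at 120.6° from the x-axis; with |VK| = 13.9, K = (17.05, 2.535). ∠VKS = 92.8° gives KS at -152.2° from the x-axis; with |KS| = 15.4, S = (3.425, -4.647). Then |JS| = |S − J| = 5.773.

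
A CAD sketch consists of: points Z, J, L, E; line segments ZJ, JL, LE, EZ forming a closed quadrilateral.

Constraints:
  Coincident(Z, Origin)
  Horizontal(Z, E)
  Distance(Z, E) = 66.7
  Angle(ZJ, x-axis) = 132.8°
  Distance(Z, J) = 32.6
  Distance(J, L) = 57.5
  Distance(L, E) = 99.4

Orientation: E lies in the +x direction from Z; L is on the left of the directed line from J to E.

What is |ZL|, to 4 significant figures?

75.92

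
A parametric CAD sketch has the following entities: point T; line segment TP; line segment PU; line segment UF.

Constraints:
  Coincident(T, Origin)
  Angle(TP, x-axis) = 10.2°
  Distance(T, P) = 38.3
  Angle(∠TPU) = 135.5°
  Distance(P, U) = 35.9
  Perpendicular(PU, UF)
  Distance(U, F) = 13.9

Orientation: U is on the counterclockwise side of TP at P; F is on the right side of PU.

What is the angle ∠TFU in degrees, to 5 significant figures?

57.197°

T is at the origin; TP runs at 10.2° with length 38.3, so P = 38.3·(cos 10.2°, sin 10.2°) = (37.695, 6.7823). ∠TPU = 135.5°, so PU runs at 10.2° + (180° − 135.5°) = 54.700° from the x-axis; with |PU| = 35.9, U = P + 35.9·(cos 54.700°, sin 54.700°) = (58.440, 36.082). PU ⟂ UF; with |UF| = 13.9 on the right of PU, F = U + 13.9·(0.81614, -0.57786) = (69.784, 28.049). Then cos ∠TFU = FT·FU / (|FT||FU|), giving 57.197°.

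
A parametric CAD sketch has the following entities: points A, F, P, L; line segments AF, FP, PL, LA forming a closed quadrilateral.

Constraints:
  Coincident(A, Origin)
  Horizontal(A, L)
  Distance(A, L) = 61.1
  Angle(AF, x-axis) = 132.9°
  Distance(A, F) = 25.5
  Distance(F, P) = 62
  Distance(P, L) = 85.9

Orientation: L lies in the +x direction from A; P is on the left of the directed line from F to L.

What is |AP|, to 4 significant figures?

73.41

A is at the origin; AL is horizontal with |AL| = 61.1 and L in +x, so L = (61.1, 0). AF runs at 132.9° with |AF| = 25.5, so F = (-17.36, 18.68). P is determined by |FP| = 62.0 and |PL| = 85.9 together: it lies at the intersection of circle(F, 62.0) and circle(L, 85.9). With |FL| = 80.65, the foot of the radical line on FL is 18.41 from F and the perpendicular offset is √(62.0² − 18.41²) = 59.20. Taking the left-of-FL solution: P = (14.26, 72.01).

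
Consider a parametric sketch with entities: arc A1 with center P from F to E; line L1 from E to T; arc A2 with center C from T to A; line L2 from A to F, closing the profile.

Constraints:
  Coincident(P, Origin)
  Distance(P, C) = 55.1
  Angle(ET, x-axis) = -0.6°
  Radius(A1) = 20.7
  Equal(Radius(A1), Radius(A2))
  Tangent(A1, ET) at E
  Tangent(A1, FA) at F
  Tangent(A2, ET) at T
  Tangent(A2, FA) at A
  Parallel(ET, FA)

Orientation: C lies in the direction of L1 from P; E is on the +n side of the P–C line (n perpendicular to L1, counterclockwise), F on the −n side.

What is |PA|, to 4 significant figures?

58.86

The slot axis is L1's direction at -0.6°, so u = (cos -0.6°, sin -0.6°) = (0.9999, -0.01047) and n = (−sin -0.6°, cos -0.6°) = (0.01047, 0.9999). P is at the origin and C lies 55.1 along u from P, so C = 55.1·u = (55.10, -0.5770). Tangency of A1 to both parallel lines with radius 20.7 puts E and F at P ± 20.7·n: E = (0.2168, 20.70), F = (-0.2168, -20.70). Equal radii place T and A the same way about C: T = C + 20.7·n = (55.31, 20.12), A = C − 20.7·n = (54.88, -21.28). Then |PA| = |A − P| = 58.86.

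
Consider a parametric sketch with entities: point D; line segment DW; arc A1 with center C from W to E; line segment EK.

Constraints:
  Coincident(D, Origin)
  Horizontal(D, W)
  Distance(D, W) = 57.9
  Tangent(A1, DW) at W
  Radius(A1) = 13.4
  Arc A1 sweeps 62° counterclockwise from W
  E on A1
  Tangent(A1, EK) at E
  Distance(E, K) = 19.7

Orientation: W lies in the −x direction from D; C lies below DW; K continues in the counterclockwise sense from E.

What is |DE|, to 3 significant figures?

70.1

A1 meets DW tangentially, so CW is at right angles to DW, so C = W + (0, -13.4) = (-57.9, -13.4). On A1, W sits at bearing 90° from C; a 62° counterclockwise sweep puts E at bearing 152°, so E = C + 13.4·(cos 152°, sin 152°) = (-69.7, -7.11). Then |DE| = |E − D| = 70.1.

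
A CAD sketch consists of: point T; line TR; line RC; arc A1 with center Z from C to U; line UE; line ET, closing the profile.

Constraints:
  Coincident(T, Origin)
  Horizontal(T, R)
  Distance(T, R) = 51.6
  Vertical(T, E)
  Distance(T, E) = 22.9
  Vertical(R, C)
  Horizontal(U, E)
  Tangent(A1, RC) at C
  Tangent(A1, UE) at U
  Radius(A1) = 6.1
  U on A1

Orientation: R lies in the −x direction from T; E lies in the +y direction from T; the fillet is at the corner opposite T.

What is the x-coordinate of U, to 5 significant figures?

-45.500

The virtual corner opposite T is at (-51.600, 22.900). A1 meets RC tangentially, so ZC is at right angles to RC and A1 meets UE tangentially, so ZU is at right angles to UE, with radius 6.1, so the center Z sits 6.1 in from both sides at Z = (-45.500, 16.800). That places the tangent points at C = (-51.600, 16.800) on RC and U = (-45.500, 22.900) on UE. So U.x = -45.500.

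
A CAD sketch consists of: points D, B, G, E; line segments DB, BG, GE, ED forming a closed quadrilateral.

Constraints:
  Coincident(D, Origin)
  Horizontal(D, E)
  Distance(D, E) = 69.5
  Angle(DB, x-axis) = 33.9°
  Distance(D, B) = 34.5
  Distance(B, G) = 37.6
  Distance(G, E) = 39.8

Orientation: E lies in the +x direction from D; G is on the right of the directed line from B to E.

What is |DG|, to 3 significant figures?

38.5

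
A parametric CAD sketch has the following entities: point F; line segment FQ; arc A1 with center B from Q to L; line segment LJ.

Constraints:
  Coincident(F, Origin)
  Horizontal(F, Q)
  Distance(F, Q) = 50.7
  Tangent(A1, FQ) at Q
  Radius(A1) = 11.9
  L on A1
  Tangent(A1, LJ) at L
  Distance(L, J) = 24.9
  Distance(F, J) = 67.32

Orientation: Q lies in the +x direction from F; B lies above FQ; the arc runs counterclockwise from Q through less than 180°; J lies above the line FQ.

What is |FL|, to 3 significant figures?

64.0

F is at the origin; F and Q share the same y with |FQ| = 50.7 and Q on the +x side, so Q = (50.7, 0.00). Since A1 is tangent to FQ there, BQ ⟂ FQ, so B = Q + (0, 11.9) = (50.7, 11.9). Since BL ⟂ LJ (tangency), |BJ| = √(11.9² + 24.9²) = 27.6 regardless of where L sits on A1. So J lies on both circle(F, 67.32) and circle(B, 27.6); the above-FQ intersection is J = (54.7, 39.2). L is the foot of the tangent from J: L = (62.1, 15.4).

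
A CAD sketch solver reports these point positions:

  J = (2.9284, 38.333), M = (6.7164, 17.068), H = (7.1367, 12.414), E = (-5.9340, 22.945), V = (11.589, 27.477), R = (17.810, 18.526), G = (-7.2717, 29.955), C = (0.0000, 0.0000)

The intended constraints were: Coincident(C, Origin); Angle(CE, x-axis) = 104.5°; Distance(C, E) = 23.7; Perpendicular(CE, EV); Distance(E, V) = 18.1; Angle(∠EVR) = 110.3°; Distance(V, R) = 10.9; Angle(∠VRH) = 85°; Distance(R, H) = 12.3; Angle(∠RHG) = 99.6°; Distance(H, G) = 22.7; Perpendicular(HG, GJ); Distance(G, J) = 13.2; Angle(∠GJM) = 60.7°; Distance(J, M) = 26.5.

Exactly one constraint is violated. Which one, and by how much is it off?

Distance(J, M) = 26.5 — off by 4.90.

C = (0.00, 0.00) ✓; CE at 104.5° ✓; |CE| = 23.70 ✓; ∠(CE, EV) = 90.00° ✓; |EV| = 18.10 ✓; ∠EVR = 110.3° ✓; |VR| = 10.90 ✓; ∠VRH = 85.00° ✓; |RH| = 12.30 ✓; ∠RHG = 99.60° ✓; |HG| = 22.70 ✓; ∠(HG, GJ) = 90.00° ✓; |GJ| = 13.20 ✓; ∠GJM = 60.70° ✓; |JM| = 21.60 ✗.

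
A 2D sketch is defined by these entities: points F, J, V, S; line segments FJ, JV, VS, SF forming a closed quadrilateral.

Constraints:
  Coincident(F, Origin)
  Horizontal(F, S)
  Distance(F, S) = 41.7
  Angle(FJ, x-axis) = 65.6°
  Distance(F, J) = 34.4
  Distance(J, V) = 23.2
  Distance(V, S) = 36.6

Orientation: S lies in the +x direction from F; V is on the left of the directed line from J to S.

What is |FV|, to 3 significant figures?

51.7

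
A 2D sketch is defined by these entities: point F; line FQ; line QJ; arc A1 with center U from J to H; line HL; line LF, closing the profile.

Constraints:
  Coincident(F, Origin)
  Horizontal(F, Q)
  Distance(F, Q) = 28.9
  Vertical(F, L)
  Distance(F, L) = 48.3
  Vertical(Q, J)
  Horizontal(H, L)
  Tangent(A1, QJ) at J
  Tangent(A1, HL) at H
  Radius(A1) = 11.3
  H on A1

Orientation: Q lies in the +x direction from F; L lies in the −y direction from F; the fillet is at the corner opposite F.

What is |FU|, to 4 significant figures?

40.97

F and L share the same x with |FL| = 48.3 and L on the −y side, so L = (0.000, -48.30). The virtual corner opposite F is at (28.90, -48.30). Since A1 is tangent to QJ there, UJ ⟂ QJ and A1 meets HL tangentially, so UH is at right angles to HL, with radius 11.3, so the center U sits 11.3 in from both sides at U = (17.60, -37.00). Then |FU| = |U − F| = 40.97.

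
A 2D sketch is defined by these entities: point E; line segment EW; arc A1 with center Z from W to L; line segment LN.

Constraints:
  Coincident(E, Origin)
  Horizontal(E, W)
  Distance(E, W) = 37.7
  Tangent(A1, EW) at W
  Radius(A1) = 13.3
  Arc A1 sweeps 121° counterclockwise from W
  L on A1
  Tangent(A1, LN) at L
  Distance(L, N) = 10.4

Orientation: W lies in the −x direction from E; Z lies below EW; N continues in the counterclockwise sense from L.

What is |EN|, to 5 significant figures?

52.519

E is at the origin; E and W share the same y with |EW| = 37.7 and W on the −x side, so W = (-37.700, 0.0000). Since A1 is tangent to EW there, ZW ⟂ EW, so Z = W + (0, -13.3) = (-37.700, -13.300). On A1, W sits at bearing 90° from Z; a 121° counterclockwise sweep puts L at bearing 211°, so L = Z + 13.3·(cos 211°, sin 211°) = (-49.100, -20.150). The tangent condition forces ZL to be normal to LN, so LN runs along (−sin 211°, cos 211°); with |LN| = 10.4, N = (-43.744, -29.065). Then |EN| = |N − E| = 52.519.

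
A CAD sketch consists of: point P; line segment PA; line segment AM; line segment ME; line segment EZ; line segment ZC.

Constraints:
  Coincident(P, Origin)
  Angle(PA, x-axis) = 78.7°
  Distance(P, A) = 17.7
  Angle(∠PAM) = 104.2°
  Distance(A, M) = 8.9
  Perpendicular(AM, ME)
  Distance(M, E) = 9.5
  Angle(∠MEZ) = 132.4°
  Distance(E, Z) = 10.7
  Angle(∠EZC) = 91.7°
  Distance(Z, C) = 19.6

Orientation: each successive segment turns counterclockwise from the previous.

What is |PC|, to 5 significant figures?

16.724

P is at the origin; PA runs at 78.7° with length 17.7, so A = (3.4682, 17.357). ∠PAM = 104.2° gives AM at 154.50° from the x-axis; with |AM| = 8.9, M = (-4.5648, 21.188). The perpendicularity gives ME at right angles to AM, so ME runs at -115.50°; with |ME| = 9.5, E = (-8.6546, 12.614). ∠MEZ = 132.4° gives EZ at -67.900° from the x-axis; with |EZ| = 10.7, Z = (-4.6290, 2.7000). ∠EZC = 91.7° gives ZC at 20.400° from the x-axis; with |ZC| = 19.6, C = (13.742, 9.5320). Then |PC| = |C − P| = 16.724.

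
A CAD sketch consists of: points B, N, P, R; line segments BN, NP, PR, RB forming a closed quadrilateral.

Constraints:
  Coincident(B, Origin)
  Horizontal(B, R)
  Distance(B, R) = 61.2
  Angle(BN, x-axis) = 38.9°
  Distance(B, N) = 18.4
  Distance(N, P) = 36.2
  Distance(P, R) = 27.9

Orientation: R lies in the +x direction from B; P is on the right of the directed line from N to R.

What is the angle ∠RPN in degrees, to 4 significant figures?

96.89°

B is at the origin; BR is horizontal with |BR| = 61.2 and R in +x, so R = (61.2, 0). BN runs at 38.9° with |BN| = 18.4, so N = (14.32, 11.55). P is determined by |NP| = 36.2 and |PR| = 27.9 together: it lies at the intersection of circle(N, 36.2) and circle(R, 27.9). With |NR| = 48.28, the foot of the radical line on NR is 29.65 from N and the perpendicular offset is √(36.2² − 29.65²) = 20.77. Taking the right-of-NR solution: P = (38.14, -15.70).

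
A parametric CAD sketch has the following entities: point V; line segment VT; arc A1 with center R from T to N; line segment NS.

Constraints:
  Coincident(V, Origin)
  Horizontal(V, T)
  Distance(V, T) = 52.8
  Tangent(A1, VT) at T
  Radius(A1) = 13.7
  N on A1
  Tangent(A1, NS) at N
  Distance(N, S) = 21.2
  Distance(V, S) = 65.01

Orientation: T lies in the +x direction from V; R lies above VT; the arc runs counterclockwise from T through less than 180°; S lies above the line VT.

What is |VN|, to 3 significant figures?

67.6

V is at the origin; V and T share the same y with |VT| = 52.8 and T on the +x side, so T = (52.8, 0.00). Since A1 is tangent to VT there, RT ⟂ VT, so R = T + (0, 13.7) = (52.8, 13.7). Since RN ⟂ NS (tangency), |RS| = √(13.7² + 21.2²) = 25.2 regardless of where N sits on A1. So S lies on both circle(V, 65.01) and circle(R, 25.2); the above-VT intersection is S = (52.1, 38.9). N is the foot of the tangent from S: N = (64.1, 21.5).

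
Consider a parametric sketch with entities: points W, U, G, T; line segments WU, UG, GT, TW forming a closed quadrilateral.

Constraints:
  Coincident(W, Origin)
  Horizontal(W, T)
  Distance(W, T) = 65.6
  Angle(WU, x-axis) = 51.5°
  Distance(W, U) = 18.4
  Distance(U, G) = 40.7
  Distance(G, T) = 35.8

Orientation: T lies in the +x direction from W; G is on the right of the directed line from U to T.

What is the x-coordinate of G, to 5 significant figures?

35.092

Checks: |UG| = 40.70 ✓; |GT| = 35.80 ✓.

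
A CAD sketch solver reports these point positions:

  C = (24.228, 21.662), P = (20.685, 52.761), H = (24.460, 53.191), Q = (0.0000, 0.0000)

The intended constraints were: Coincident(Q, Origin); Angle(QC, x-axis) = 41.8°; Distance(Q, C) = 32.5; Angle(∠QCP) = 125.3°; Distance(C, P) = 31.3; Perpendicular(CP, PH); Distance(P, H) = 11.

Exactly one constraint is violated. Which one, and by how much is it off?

Distance(P, H) = 11 — off by 7.20.

Q = (0.00, 0.00) ✓; QC at 41.80° ✓; |QC| = 32.50 ✓; ∠QCP = 125.3° ✓; |CP| = 31.30 ✓; ∠(CP, PH) = 90.00° ✓; |PH| = 3.799 ✗.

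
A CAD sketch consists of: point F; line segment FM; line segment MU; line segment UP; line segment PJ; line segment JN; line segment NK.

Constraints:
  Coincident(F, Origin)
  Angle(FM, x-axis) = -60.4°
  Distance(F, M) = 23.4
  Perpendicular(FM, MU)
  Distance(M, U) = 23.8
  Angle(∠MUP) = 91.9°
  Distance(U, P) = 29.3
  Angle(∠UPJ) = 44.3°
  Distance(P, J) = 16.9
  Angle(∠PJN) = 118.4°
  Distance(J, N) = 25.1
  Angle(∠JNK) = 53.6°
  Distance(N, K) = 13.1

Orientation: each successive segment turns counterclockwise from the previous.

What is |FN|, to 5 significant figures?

35.649

F is at the origin; FM runs at -60.4° with length 23.4, so M = (11.558, -20.346). FM ⟂ MU, so MU runs at 29.600°; with |MU| = 23.8, U = (32.252, -8.5904). ∠MUP = 91.9° gives UP at 117.70° from the x-axis; with |UP| = 29.3, P = (18.632, 17.352). ∠UPJ = 44.3° gives PJ at -106.60° from the x-axis; with |PJ| = 16.9, J = (13.804, 1.1560). ∠PJN = 118.4° gives JN at -45.000° from the x-axis; with |JN| = 25.1, N = (31.553, -16.592). Then |FN| = |N − F| = 35.649.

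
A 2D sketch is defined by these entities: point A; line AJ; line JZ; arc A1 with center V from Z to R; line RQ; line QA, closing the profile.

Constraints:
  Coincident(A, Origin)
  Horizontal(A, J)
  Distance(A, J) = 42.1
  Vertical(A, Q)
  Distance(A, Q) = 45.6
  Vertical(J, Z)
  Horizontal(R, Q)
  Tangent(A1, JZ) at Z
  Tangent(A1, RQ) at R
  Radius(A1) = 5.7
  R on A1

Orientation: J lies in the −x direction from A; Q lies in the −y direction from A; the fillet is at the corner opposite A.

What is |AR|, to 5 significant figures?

58.347

The virtual corner opposite A is at (-42.100, -45.600). The tangent condition forces VZ to be normal to JZ and A1 meets RQ tangentially, so VR is at right angles to RQ, with radius 5.7, so the center V sits 5.7 in from both sides at V = (-36.400, -39.900). That places the tangent points at Z = (-42.100, -39.900) on JZ and R = (-36.400, -45.600) on RQ. Then |AR| = |R − A| = 58.347.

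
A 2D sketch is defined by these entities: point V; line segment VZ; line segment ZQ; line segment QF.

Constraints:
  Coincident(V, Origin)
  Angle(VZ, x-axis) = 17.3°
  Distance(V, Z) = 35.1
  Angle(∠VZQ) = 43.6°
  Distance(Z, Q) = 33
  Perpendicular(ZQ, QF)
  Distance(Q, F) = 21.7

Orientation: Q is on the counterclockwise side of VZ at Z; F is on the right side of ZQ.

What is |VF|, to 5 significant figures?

46.528

V is at the origin; VZ runs at 17.3° with length 35.1, so Z = 35.1·(cos 17.3°, sin 17.3°) = (33.512, 10.438). ∠VZQ = 43.6°, so ZQ runs at 17.3° + (180° − 43.6°) = 153.70° from the x-axis; with |ZQ| = 33.0, Q = Z + 33.0·(cos 153.70°, sin 153.70°) = (3.9281, 25.059). ZQ ⟂ QF; with |QF| = 21.7 on the right of ZQ, F = Q + 21.7·(0.44307, 0.89649) = (13.543, 44.513). Then |VF| = |F − V| = 46.528.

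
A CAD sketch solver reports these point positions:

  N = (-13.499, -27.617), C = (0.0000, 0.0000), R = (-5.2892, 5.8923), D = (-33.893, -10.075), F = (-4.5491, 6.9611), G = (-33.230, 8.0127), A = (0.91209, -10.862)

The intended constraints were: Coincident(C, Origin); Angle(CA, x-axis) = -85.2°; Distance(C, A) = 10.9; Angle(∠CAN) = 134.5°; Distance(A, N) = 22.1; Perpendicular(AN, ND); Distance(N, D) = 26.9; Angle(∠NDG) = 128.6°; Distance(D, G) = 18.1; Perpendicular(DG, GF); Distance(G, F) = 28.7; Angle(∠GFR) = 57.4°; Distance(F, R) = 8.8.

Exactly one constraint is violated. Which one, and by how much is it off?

Distance(F, R) = 8.8 — off by 7.50.

C = (0.00, 0.00) ✓; CA at -85.20° ✓; |CA| = 10.90 ✓; ∠CAN = 134.5° ✓; |AN| = 22.10 ✓; ∠(AN, ND) = 90.00° ✓; |ND| = 26.90 ✓; ∠NDG = 128.6° ✓; |DG| = 18.10 ✓; ∠(DG, GF) = 90.00° ✓; |GF| = 28.70 ✓; ∠GFR = 57.40° ✓; |FR| = 1.300 ✗.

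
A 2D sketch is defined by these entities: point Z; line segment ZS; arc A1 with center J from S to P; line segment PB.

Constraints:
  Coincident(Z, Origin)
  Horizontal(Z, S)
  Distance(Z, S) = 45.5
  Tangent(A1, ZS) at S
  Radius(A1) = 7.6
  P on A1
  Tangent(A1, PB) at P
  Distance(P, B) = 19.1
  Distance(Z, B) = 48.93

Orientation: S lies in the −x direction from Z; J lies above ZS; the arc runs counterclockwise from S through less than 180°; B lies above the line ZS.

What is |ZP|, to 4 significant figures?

38.92

Z is at the origin; ZS is horizontal with |ZS| = 45.5 and S on the −x side, so S = (-45.50, 0.000). A1 meets ZS tangentially, so JS is at right angles to ZS, so J = S + (0, 7.6) = (-45.50, 7.600). Since JP ⟂ PB (tangency), |JB| = √(7.6² + 19.1²) = 20.56 regardless of where P sits on A1. So B lies on both circle(Z, 48.93) and circle(J, 20.56); the above-ZS intersection is B = (-40.45, 27.53). P is the foot of the tangent from B: P = (-37.96, 8.590).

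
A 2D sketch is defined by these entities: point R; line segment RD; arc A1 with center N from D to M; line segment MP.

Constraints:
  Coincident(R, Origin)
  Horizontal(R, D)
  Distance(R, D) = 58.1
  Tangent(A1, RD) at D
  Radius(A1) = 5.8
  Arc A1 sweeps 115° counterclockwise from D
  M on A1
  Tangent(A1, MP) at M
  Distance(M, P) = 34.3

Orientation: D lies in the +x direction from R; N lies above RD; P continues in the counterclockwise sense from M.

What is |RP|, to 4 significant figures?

62.73

R is at the origin; R and D share the same y with |RD| = 58.1 and D on the +x side, so D = (58.10, 0.000). Since A1 is tangent to RD there, ND ⟂ RD, so N = D + (0, 5.8) = (58.10, 5.800). On A1, D sits at bearing -90° from N; a 115° counterclockwise sweep puts M at bearing 25°, so M = N + 5.8·(cos 25°, sin 25°) = (63.36, 8.251). Tangency of A1 to MP means the radius NM is perpendicular to MP, so MP runs along (−sin 25°, cos 25°); with |MP| = 34.3, P = (48.86, 39.34). Then |RP| = |P − R| = 62.73.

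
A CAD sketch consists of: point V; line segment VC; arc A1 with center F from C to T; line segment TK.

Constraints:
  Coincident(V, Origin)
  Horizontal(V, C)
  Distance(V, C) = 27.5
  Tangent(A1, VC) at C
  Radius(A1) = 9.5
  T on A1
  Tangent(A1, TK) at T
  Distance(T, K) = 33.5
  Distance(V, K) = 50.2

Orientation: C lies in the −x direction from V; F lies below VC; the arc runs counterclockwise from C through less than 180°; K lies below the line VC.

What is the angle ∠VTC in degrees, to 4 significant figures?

36.15°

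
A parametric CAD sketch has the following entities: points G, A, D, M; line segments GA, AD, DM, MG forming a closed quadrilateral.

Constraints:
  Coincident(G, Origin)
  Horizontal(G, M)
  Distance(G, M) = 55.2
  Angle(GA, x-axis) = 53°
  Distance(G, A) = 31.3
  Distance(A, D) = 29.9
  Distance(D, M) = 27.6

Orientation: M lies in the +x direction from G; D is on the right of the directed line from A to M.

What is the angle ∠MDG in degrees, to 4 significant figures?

165.5°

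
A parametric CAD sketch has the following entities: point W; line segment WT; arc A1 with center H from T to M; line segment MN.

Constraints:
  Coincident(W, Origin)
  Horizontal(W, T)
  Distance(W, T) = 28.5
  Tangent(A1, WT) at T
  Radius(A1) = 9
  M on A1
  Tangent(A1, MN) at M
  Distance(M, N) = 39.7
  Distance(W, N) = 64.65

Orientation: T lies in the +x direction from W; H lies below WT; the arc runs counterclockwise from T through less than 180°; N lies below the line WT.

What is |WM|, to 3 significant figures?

25.8

W is at the origin; WT is horizontal with |WT| = 28.5 and T on the +x side, so T = (28.5, 0.00). Since A1 is tangent to WT there, HT ⟂ WT, so H = T + (0, -9) = (28.5, -9.00). Since HM ⟂ MN (tangency), |HN| = √(9.0² + 39.7²) = 40.7 regardless of where M sits on A1. So N lies on both circle(W, 64.65) and circle(H, 40.7); the below-WT intersection is N = (45.4, -46.0). M is the foot of the tangent from N: M = (21.3, -14.5).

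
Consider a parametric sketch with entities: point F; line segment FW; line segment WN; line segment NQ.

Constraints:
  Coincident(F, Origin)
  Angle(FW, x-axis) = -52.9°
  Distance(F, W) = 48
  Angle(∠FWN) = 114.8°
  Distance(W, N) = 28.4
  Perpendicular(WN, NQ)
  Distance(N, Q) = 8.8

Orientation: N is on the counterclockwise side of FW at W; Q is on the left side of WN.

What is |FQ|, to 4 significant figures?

59.71

F is at the origin; FW runs at -52.9° with length 48.0, so W = 48.0·(cos -52.9°, sin -52.9°) = (28.95, -38.28). ∠FWN = 114.8°, so WN runs at -52.9° + (180° − 114.8°) = 12.30° from the x-axis; with |WN| = 28.4, N = W + 28.4·(cos 12.30°, sin 12.30°) = (56.70, -32.23). WN ⟂ NQ; with |NQ| = 8.8 on the left of WN, Q = N + 8.8·(-0.2130, 0.9770) = (54.83, -23.64). Then |FQ| = |Q − F| = 59.71.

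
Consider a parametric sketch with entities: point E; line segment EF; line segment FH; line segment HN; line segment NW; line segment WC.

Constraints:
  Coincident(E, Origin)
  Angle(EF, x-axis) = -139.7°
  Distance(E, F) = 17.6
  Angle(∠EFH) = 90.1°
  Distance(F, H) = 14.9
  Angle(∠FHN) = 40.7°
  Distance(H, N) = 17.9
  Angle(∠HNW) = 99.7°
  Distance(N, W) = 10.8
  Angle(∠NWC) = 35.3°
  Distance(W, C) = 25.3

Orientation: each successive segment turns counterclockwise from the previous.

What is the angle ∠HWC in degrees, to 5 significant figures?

16.638°

E is at the origin; EF runs at -139.7° with length 17.6, so F = (-13.423, -11.384). ∠EFH = 90.1° gives FH at -49.800° from the x-axis; with |FH| = 14.9, H = (-3.8056, -22.764). ∠FHN = 40.7° gives HN at 89.500° from the x-axis; with |HN| = 17.9, N = (-3.6494, -4.8647). ∠HNW = 99.7° gives NW at 169.80° from the x-axis; with |NW| = 10.8, W = (-14.279, -2.9522). ∠NWC = 35.3° gives WC at -45.500° from the x-axis; with |WC| = 25.3, C = (3.4543, -20.997). Then cos ∠HWC = WH·WC / (|WH||WC|), giving 16.638°.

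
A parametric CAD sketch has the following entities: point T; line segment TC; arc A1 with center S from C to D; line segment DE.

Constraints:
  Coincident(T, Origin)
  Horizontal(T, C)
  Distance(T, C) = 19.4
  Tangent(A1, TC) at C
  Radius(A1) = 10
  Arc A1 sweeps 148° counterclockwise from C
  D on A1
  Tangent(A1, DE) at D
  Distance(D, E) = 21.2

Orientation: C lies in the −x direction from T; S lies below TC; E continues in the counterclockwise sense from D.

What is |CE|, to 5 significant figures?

32.307

On A1, C sits at bearing 90° from S; a 148° counterclockwise sweep puts D at bearing 238°, so D = S + 10.0·(cos 238°, sin 238°) = (-24.699, -18.480). Since A1 is tangent to DE there, SD ⟂ DE, so DE runs along (−sin 238°, cos 238°); with |DE| = 21.2, E = (-6.7206, -29.715). Then |CE| = |E − C| = 32.307.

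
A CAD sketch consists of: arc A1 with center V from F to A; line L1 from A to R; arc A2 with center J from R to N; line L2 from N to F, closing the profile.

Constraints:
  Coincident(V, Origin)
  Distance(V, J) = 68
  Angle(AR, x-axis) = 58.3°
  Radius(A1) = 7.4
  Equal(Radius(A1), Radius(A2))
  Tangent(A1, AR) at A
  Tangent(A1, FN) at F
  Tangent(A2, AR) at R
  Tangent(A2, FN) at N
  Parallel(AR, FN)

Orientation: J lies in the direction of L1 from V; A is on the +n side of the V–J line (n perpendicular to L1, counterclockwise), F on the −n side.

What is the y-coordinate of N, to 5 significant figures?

53.967

The slot axis is L1's direction at 58.3°, so u = (cos 58.3°, sin 58.3°) = (0.52547, 0.85081) and n = (−sin 58.3°, cos 58.3°) = (-0.85081, 0.52547). V is at the origin and J lies 68.0 along u from V, so J = 68.0·u = (35.732, 57.855). Tangency of A1 to both parallel lines with radius 7.4 puts A and F at V ± 7.4·n: A = (-6.2960, 3.8885), F = (6.2960, -3.8885). Equal radii place R and N the same way about J: R = J + 7.4·n = (29.436, 61.744), N = J − 7.4·n = (42.028, 53.967). So N.y = 53.967.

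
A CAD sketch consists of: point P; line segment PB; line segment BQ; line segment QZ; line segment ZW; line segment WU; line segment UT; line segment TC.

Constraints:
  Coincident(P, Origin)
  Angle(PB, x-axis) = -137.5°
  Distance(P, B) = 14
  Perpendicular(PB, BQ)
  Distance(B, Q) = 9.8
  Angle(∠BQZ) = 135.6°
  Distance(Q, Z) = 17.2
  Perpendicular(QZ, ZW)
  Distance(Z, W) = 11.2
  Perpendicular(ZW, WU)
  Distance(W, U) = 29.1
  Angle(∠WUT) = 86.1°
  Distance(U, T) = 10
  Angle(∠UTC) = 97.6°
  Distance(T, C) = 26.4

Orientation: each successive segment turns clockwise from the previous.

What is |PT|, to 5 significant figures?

20.997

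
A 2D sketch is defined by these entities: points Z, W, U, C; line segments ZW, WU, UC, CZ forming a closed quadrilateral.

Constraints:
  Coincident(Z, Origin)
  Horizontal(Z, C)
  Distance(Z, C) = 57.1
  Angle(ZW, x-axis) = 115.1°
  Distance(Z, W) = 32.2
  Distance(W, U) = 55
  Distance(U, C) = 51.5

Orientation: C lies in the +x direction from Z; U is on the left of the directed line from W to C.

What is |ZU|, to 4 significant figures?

61.15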